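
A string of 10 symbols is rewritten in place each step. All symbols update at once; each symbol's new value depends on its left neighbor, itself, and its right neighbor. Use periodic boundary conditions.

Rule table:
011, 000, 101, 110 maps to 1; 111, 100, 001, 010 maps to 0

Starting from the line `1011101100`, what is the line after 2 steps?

0111100101

0110111100
0111100101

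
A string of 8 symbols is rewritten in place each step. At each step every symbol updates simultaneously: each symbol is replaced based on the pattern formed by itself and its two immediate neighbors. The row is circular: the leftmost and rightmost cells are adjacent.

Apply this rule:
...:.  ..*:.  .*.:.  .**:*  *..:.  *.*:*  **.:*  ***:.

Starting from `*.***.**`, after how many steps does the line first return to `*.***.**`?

***.***.
*.***.**

2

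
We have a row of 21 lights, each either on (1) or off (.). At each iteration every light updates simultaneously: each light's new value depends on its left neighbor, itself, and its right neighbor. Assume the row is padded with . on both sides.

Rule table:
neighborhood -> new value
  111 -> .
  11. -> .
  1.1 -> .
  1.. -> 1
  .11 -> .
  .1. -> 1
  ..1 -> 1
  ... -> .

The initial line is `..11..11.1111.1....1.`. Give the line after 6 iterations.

.1...11......1111..11

.1..11........11..111
1111..1......1..11...
....1111....1111..1..
...1....1..1....1111.
..111..111111..1....1
.1...11......1111..11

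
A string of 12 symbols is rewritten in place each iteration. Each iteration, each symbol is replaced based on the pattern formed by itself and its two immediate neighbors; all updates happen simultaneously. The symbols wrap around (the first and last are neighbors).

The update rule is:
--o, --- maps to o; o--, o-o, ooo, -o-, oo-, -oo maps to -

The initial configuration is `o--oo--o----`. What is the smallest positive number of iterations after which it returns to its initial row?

24

iteration 1: --o---o--ooo
iteration 2: -o--oo--o---
iteration 3: o--o---o--oo
iteration 4: --o--oo--o--
iteration 5: oo--o---o--o
iteration 6: ---o--oo--o-
iteration 7: ooo--o---o--
iteration 8: ----o--oo--o
iteration 9: -ooo--o---o-
iteration 10: o----o--oo--
iteration 11: --ooo--o---o
iteration 12: -o----o--oo-
iteration 13: o--ooo--o---
iteration 14: --o----o--oo
iteration 15: -o--ooo--o--
iteration 16: o--o----o--o
iteration 17: --o--ooo--o-
iteration 18: oo--o----o--
iteration 19: ---o--ooo--o
iteration 20: -oo--o----o-
iteration 21: o---o--ooo--
iteration 22: --oo--o----o
iteration 23: -o---o--ooo-
iteration 24: o--oo--o----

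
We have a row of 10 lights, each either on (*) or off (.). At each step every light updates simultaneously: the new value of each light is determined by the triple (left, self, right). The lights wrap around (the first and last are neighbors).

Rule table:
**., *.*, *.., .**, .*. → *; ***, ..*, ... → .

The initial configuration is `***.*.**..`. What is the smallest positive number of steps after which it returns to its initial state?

25

step 1: *.*******.
step 2: ***.....**
step 3: ..**....*.
step 4: ..***...**
step 5: *.*.**..**
step 6: *******.*.
step 7: *.....****
step 8: **....*...
step 9: ***...**..
step 10: *.**..***.
step 11: *****.*.**
step 12: ....*****.
step 13: ....*...**
step 14: *...**..**
step 15: **..***.*.
step 16: ***.*.****
step 17: ..*****...
step 18: ..*...**..
step 19: ..**..***.
step 20: ..***.*.**
step 21: *.*.******
step 22: *****.....
step 23: *...**....
step 24: **..***...
step 25: ***.*.**..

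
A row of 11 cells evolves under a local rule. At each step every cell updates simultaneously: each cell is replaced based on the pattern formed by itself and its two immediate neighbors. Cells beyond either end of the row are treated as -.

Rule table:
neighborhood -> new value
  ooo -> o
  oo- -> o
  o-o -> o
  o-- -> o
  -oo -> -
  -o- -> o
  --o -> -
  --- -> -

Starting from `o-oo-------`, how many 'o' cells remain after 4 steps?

4

oo-oo------
-oo-oo-----
--oo-oo----
---oo-oo---
count of o: 4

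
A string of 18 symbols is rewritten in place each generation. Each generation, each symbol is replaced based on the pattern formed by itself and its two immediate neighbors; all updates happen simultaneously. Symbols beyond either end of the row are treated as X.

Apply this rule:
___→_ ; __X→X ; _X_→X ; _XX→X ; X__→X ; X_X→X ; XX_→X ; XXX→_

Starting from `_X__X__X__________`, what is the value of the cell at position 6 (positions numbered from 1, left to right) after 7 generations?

X

generation 1: XXXXXXXXX________X
generation 2: ________XX______XX
generation 3: X______XXXX____XX_
generation 4: XX____XX__XX__XXXX
generation 5: _XX__XXXXXXXXXX___
generation 6: XXXXXX________XX_X
generation 7: _____XX______XXXXX
position 6 holds X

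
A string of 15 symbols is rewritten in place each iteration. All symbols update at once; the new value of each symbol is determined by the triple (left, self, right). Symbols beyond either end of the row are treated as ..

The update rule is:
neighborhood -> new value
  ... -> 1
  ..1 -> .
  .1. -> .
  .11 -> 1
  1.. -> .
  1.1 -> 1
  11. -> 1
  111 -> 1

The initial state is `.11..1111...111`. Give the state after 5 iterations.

iteration 1: .11..1111.1.111
iteration 2: .11..11111.1111
iteration 3: .11..1111111111
iteration 4: .11..1111111111  (fixed point — unchanged through iteration 5)

.11..1111111111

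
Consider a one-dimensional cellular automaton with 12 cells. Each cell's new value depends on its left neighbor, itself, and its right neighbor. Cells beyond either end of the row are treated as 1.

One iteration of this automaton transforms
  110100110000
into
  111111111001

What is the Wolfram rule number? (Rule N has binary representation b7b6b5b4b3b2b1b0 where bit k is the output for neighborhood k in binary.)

254

position 0: 111 → 1  (bit 7 = 1)
position 1: 110 → 1  (bit 6 = 1)
position 2: 101 → 1  (bit 5 = 1)
position 4: 100 → 1  (bit 4 = 1)
position 6: 011 → 1  (bit 3 = 1)
position 3: 010 → 1  (bit 2 = 1)
position 5: 001 → 1  (bit 1 = 1)
position 9: 000 → 0  (bit 0 = 0)
bits b7..b0 = 11111110 = 254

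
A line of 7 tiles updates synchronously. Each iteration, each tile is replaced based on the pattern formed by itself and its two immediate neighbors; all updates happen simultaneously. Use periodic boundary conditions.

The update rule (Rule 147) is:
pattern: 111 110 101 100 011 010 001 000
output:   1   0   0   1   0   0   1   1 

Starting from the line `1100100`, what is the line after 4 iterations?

1101110

iteration 1: 0011011
iteration 2: 1100000
iteration 3: 0011111
iteration 4: 1101110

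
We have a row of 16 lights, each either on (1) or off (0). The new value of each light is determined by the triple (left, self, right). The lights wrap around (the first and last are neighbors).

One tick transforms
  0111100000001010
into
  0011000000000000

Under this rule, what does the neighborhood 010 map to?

0

At position 12 the neighborhood is 010; the next row has 0 there.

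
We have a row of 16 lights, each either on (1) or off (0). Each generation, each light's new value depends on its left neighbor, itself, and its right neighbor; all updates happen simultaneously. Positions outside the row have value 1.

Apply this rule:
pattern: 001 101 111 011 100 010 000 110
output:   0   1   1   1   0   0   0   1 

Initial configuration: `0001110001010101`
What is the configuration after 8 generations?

0001110000101011
0001110000010111
0001110000001111
0001110000001111  (fixed point — unchanged through generation 8)

0001110000001111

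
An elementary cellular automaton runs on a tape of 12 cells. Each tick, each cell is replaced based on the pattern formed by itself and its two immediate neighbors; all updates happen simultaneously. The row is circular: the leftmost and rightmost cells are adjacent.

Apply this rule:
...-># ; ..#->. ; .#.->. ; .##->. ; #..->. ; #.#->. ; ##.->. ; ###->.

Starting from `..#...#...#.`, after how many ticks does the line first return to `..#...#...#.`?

tick 1: #...#...#...
tick 2: ..#...#...#.

2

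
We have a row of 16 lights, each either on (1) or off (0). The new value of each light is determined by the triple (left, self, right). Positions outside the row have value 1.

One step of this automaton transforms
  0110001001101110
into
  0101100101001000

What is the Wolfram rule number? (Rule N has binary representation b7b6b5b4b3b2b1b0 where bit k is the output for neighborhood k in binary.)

position 13: 111 → 0  (bit 7 = 0)
position 2: 110 → 0  (bit 6 = 0)
position 0: 101 → 0  (bit 5 = 0)
position 3: 100 → 1  (bit 4 = 1)
position 1: 011 → 1  (bit 3 = 1)
position 6: 010 → 0  (bit 2 = 0)
position 5: 001 → 0  (bit 1 = 0)
position 4: 000 → 1  (bit 0 = 1)
bits b7..b0 = 00011001 = 25

25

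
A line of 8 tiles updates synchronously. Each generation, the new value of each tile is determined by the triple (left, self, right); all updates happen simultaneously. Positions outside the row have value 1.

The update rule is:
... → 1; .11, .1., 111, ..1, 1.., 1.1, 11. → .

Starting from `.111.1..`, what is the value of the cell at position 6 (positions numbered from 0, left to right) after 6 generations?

1

........
.111111.
........  (repeats generation 1; period 2)
generation 6: .111111.
position 6 holds 1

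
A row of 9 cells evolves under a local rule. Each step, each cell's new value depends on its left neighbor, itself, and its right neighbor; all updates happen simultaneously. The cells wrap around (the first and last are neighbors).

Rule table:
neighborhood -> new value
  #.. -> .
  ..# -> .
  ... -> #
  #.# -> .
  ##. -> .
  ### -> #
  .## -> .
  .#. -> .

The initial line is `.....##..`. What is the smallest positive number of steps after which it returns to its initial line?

6

####....#
###..##..
.#.......
...######
.#..####.
.....##..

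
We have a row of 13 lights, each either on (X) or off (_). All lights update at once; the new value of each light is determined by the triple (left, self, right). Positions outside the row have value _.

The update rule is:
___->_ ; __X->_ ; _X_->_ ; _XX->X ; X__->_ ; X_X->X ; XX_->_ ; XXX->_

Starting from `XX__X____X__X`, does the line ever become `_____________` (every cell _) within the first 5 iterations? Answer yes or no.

iteration 1: X____________
iteration 2: _____________
all cells are _ at iteration 2

yes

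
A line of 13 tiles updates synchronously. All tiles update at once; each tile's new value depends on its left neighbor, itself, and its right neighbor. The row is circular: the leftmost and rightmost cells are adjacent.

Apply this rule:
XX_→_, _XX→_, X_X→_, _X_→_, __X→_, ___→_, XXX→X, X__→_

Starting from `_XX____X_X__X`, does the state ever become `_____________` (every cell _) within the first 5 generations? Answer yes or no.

_____________
all cells are _ at generation 1

yes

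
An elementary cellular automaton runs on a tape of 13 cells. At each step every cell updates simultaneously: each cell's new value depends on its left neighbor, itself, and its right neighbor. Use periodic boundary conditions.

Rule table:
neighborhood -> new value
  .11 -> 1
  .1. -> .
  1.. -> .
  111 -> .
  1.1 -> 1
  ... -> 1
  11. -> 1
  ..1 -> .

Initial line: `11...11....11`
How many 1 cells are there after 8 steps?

8

.1.1.11.11.1.
..1.1111111..
1..11.....1.1
1..11.111..11
1..1111.1..1.
...1..11....1
.1....11.11..
...11.11111.1
count of 1: 8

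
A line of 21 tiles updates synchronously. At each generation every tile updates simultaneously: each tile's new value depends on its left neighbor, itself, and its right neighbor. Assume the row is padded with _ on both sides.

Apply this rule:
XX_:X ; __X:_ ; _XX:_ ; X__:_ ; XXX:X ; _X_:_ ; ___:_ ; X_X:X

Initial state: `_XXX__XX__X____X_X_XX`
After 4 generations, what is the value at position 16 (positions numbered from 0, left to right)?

generation 1: __XX___X________X_X_X
generation 2: ___X_____________X_X_
generation 3: __________________X__
generation 4: _____________________
position 16 holds _

_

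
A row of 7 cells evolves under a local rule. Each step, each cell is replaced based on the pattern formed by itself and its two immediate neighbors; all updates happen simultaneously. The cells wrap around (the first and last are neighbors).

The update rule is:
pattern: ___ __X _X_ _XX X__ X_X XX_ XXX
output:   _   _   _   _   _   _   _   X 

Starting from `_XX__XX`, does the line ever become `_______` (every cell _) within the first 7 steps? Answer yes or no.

step 1: _______
all cells are _ at step 1

yes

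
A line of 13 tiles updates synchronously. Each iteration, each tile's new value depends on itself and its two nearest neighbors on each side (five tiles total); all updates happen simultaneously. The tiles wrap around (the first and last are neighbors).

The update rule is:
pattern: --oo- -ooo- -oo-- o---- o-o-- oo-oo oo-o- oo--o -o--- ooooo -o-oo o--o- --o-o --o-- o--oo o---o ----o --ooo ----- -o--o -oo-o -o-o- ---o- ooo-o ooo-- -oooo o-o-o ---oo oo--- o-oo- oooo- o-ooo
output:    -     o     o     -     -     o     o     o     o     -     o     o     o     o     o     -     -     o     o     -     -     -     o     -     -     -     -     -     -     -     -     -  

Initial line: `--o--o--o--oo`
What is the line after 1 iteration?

ooo-oo-oo-o-o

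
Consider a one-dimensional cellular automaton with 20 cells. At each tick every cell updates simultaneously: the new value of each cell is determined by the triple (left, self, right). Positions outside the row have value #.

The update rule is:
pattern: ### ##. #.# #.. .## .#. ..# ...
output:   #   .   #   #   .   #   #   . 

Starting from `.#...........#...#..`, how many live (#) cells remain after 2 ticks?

9

tick 1: ###.........###.####
tick 2: ##.#.......#.#.#.###
count of #: 9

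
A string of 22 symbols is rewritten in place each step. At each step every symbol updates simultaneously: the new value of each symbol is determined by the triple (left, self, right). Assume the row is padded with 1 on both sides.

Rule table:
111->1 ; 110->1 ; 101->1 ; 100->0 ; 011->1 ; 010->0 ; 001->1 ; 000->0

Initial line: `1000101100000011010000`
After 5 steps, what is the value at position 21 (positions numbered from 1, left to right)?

1

1001011100000111100001
1010111100001111100011
1101111100011111100111
1111111100111111101111
1111111101111111111111
position 21 holds 1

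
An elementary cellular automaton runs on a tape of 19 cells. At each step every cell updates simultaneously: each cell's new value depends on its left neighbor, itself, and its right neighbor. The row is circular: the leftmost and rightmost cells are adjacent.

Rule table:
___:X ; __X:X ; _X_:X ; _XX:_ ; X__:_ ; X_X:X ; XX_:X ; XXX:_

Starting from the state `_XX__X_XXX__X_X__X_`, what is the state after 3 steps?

step 1: X_X_XXX__X_XXXX_XX_
step 2: XXXX__X_XXX___XX_XX
step 3: ___X_XXX__X_XX_XX__

___X_XXX__X_XX_XX__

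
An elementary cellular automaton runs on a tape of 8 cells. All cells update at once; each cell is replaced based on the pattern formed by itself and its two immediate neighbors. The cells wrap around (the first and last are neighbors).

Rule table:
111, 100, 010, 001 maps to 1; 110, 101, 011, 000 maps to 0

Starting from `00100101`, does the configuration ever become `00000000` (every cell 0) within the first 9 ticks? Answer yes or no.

no

11111101
11111000
01110101
00100101  (repeats tick 0; period 4)
tick 9: 11111101
tick 9 is 11111101, still not uniform 0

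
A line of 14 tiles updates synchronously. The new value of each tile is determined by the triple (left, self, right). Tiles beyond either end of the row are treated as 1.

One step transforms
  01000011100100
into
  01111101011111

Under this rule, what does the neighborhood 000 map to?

1

At position 3 the neighborhood is 000; the next row has 1 there.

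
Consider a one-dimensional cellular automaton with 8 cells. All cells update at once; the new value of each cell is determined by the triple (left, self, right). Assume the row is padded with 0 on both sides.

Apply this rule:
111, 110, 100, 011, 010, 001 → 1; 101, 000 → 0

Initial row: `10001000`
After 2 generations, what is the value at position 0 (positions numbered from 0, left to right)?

1

11011100
11011110
position 0 holds 1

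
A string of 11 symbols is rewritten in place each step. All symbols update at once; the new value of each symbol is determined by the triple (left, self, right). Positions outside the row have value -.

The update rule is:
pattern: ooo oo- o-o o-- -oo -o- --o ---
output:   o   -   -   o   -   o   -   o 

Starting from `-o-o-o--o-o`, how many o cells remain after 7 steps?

-o-o-oo-o-o
-o-o----o-o
-o-oooo-o-o
-o--oo--o-o
-oo---o-o-o
---oo-o-o-o
oo----o-o-o
count of o: 5

5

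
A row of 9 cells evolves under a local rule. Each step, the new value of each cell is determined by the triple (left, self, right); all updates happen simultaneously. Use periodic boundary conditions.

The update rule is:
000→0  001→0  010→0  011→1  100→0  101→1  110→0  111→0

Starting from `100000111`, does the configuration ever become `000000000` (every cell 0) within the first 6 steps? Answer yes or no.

yes

000000100
000000000
all cells are 0 at step 2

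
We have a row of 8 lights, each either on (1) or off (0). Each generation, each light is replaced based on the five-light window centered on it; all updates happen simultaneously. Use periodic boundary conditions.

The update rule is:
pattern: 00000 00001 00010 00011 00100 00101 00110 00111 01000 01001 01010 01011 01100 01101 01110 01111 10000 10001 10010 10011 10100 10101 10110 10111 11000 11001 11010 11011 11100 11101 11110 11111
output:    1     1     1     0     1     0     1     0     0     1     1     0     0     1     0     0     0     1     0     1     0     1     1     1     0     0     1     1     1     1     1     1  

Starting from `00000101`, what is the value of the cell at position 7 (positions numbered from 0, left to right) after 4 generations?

generation 1: 00111010
generation 2: 10001100
generation 3: 10101000
generation 4: 01110011
position 7 holds 1

1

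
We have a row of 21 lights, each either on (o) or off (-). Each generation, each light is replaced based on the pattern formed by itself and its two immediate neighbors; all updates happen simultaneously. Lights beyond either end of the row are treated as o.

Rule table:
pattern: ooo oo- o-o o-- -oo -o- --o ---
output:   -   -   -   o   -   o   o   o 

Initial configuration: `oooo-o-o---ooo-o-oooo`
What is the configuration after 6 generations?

-----o-oooo----o-----
oooooo-----oooooooooo
------ooooo----------
oooooo-----oooooooooo  (repeats generation 2; period 2)
generation 6: oooooo-----oooooooooo

oooooo-----oooooooooo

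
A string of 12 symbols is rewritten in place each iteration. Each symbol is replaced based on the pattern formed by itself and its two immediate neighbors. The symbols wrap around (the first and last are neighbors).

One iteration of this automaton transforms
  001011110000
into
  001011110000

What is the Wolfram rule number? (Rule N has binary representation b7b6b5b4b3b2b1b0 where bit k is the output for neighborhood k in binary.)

position 5: 111 → 1  (bit 7 = 1)
position 7: 110 → 1  (bit 6 = 1)
position 3: 101 → 0  (bit 5 = 0)
position 8: 100 → 0  (bit 4 = 0)
position 4: 011 → 1  (bit 3 = 1)
position 2: 010 → 1  (bit 2 = 1)
position 1: 001 → 0  (bit 1 = 0)
position 0: 000 → 0  (bit 0 = 0)
bits b7..b0 = 11001100 = 204

204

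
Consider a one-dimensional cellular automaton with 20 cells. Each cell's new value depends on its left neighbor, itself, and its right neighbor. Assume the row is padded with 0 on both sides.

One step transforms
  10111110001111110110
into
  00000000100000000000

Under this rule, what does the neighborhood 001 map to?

At position 9 the neighborhood is 001; the next row has 0 there.

0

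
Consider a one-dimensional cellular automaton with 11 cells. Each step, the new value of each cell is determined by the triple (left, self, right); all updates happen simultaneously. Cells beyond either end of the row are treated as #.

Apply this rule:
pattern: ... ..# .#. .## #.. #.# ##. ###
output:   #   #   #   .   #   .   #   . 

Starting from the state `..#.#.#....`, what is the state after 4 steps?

..#........

###.#.#####
..#.#......
###.#######
..#........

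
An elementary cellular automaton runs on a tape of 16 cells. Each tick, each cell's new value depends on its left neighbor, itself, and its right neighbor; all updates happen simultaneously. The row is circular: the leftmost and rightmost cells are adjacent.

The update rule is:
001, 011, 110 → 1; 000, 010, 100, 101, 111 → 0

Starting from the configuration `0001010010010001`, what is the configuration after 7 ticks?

0100100010001000

tick 1: 0010000100100010
tick 2: 0100001001000100
tick 3: 1000010010001000
tick 4: 0000100100010001
tick 5: 0001001000100010
tick 6: 0010010001000100
tick 7: 0100100010001000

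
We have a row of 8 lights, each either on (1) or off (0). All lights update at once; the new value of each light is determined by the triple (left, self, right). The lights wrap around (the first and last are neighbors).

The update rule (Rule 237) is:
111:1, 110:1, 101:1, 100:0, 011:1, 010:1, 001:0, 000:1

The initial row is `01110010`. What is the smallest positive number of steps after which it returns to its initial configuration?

1

01110010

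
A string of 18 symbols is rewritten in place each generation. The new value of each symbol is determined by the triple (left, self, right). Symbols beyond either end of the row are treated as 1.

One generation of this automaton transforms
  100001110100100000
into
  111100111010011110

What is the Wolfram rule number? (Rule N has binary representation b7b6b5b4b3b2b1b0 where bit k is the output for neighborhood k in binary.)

241

position 6: 111 → 1  (bit 7 = 1)
position 0: 110 → 1  (bit 6 = 1)
position 8: 101 → 1  (bit 5 = 1)
position 1: 100 → 1  (bit 4 = 1)
position 5: 011 → 0  (bit 3 = 0)
position 9: 010 → 0  (bit 2 = 0)
position 4: 001 → 0  (bit 1 = 0)
position 2: 000 → 1  (bit 0 = 1)
bits b7..b0 = 11110001 = 241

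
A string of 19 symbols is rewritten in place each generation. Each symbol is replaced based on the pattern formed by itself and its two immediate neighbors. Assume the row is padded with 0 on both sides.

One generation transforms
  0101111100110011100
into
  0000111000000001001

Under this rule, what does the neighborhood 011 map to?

0

At position 3 the neighborhood is 011; the next row has 0 there.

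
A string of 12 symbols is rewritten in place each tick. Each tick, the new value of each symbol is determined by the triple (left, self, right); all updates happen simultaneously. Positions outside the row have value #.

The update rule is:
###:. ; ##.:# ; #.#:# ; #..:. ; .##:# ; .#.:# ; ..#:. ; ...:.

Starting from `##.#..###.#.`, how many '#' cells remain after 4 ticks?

6

tick 1: .###..#.####
tick 2: ##.#..###...
tick 3: .###..#.#...
tick 4: ##.#..###...
count of #: 6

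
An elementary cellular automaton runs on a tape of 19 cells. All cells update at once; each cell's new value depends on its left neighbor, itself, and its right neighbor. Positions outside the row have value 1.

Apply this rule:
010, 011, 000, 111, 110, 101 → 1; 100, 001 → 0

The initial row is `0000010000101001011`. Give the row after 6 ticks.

1111111111111001111

0111010110111001111
1111111111111001111
1111111111111001111  (fixed point — unchanged through tick 6)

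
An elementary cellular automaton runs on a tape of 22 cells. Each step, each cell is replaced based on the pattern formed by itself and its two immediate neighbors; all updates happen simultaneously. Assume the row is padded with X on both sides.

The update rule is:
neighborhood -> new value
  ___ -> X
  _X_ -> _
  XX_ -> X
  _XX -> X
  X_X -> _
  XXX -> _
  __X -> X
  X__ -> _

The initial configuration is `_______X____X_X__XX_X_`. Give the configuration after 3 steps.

___XXX__XX___X__X___X_

_XXXXXX__XXX____XXX___
_X____X_XX_X_XXXX_X_XX
___XXX__XX___X__X___X_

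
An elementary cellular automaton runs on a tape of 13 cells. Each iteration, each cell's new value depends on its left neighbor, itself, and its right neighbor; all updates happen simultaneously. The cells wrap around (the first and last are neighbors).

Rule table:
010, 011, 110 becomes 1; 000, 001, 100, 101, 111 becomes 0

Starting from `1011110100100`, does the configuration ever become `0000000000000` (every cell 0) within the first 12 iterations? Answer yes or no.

1010010100100
1010010100100  (fixed point — unchanged through iteration 12)
iteration 12 is 1010010100100, still not uniform 0

no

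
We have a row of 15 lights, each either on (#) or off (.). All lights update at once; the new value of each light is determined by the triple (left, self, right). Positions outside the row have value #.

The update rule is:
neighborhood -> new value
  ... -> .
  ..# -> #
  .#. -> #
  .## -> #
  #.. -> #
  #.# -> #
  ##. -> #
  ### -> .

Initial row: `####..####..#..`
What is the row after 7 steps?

...####..######
#.##..####.....
#######..##...#
......######.##
#....##....###.
##..####..##.##
.####..#######.

.####..#######.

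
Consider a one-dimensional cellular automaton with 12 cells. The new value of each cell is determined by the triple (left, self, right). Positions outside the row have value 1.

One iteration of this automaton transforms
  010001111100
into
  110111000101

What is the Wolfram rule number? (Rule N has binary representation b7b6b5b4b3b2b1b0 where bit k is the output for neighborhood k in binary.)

position 6: 111 → 0  (bit 7 = 0)
position 9: 110 → 1  (bit 6 = 1)
position 0: 101 → 1  (bit 5 = 1)
position 2: 100 → 0  (bit 4 = 0)
position 5: 011 → 1  (bit 3 = 1)
position 1: 010 → 1  (bit 2 = 1)
position 4: 001 → 1  (bit 1 = 1)
position 3: 000 → 1  (bit 0 = 1)
bits b7..b0 = 01101111 = 111

111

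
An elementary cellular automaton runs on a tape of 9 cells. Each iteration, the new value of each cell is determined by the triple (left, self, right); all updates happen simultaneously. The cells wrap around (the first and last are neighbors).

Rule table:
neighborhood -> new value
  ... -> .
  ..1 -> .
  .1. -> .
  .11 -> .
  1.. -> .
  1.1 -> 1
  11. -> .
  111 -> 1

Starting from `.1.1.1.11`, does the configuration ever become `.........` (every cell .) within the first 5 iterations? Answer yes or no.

yes

1.1.1.1..
.1.1.1...
..1.1....
...1.....
.........
all cells are . at iteration 5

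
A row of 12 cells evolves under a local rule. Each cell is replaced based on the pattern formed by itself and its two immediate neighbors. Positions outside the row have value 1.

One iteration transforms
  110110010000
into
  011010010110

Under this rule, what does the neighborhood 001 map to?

0

At position 6 the neighborhood is 001; the next row has 0 there.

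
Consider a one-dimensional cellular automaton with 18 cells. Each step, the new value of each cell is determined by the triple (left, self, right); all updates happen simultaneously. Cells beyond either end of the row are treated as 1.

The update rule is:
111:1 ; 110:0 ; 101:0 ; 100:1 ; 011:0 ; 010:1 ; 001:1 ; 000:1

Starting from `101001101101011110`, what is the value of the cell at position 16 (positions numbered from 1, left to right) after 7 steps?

001110000001001100
110101111111110011
100100111111101101
011111011111000000
001110001110111111
110101110100011111
100100100111101111
position 16 holds 1

1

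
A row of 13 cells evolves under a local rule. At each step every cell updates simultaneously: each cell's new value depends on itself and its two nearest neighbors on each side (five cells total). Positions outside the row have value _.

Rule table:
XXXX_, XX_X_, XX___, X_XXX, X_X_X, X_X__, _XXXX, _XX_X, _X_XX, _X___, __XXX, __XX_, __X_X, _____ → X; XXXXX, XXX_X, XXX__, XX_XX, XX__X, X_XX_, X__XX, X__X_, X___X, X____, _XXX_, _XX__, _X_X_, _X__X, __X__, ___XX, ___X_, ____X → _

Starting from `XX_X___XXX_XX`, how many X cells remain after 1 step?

6

step 1: XXXXX__X_____
count of X: 6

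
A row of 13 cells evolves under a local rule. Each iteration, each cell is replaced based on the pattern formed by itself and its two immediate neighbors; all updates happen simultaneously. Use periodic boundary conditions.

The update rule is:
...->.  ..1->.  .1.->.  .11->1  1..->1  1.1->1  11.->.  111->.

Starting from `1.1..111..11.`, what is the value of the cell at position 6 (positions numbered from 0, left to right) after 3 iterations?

.

.1.1.1..1.1.1
1.1.1.1..1.1.
.1.1.1.1..1.1
position 6 holds .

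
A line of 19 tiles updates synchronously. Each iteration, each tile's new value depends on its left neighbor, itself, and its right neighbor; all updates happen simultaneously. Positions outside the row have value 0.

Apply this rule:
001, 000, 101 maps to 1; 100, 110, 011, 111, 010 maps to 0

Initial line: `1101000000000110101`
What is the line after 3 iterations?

0001001111111101001

iteration 1: 0010011111111001010
iteration 2: 1100100000000010100
iteration 3: 0001001111111101001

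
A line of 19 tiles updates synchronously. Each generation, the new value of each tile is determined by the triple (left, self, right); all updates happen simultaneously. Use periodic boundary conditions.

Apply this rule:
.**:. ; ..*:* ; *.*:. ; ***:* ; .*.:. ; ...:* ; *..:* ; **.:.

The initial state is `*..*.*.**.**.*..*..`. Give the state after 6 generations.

.**...........**.**
...***********.....
***.*********.*****
**...*******...****
*.***.*****.***.***
...*...***...*...**

...*...***...*...**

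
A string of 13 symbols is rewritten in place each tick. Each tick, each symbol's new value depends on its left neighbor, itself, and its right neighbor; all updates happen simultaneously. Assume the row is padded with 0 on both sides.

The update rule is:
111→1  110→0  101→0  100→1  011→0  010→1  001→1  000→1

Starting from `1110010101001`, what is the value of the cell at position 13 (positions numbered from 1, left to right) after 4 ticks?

0101110101111
1100100100110
0011111111001
1101111110111
position 13 holds 1

1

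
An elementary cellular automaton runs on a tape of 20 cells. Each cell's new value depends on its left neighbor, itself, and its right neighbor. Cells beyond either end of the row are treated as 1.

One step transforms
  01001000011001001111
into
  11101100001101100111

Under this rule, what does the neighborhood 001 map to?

0

At position 3 the neighborhood is 001; the next row has 0 there.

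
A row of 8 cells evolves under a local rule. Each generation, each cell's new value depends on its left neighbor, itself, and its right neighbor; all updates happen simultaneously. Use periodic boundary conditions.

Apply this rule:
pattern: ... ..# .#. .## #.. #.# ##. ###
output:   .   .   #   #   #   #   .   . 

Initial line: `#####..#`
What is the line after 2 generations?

#....###

.....#.#
#....###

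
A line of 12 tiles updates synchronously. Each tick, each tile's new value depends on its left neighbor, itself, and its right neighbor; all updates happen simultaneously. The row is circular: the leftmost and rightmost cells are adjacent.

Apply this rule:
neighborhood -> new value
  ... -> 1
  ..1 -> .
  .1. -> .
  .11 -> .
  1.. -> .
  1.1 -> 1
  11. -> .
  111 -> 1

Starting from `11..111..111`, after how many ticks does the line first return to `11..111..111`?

14

1....1....11
..11...11..1
.....1......
1111...11111
111..1..1111
11.......111
1..11111..11
....111....1
.11..1..11..
...........1
.111111111..
..1111111..1
...11111....
11..111..111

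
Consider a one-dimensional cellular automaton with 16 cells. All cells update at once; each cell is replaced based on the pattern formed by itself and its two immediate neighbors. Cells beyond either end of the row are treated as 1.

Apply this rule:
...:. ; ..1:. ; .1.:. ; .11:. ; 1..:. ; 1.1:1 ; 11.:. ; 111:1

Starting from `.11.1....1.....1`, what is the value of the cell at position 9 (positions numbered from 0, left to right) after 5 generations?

1..1............
................
................  (fixed point — unchanged through generation 5)
position 9 holds .

.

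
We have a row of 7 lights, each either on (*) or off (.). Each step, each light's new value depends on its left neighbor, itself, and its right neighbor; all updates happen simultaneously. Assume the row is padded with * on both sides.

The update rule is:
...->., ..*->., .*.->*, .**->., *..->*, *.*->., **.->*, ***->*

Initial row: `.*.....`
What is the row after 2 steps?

.**....
..**...

..**...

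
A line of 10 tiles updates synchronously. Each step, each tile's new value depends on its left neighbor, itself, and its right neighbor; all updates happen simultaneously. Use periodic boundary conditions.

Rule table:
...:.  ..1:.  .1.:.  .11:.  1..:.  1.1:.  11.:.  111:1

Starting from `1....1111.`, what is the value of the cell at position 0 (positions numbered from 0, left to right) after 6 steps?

......11..
..........
..........  (fixed point — unchanged through step 6)
position 0 holds .

.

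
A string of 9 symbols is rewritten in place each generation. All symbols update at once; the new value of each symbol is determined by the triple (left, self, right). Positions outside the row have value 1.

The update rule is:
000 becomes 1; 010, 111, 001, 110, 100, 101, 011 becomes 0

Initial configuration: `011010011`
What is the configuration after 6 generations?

000000000
011111110
000000000  (repeats generation 1; period 2)
generation 6: 011111110

011111110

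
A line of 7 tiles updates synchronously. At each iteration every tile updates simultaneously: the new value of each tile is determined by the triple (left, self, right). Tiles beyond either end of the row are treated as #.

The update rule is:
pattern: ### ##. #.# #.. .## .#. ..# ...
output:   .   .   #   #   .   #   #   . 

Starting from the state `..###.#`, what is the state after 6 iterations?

iteration 1: ##...#.
iteration 2: ..#.###
iteration 3: ####...
iteration 4: ....#.#
iteration 5: #..###.
iteration 6: .##...#

.##...#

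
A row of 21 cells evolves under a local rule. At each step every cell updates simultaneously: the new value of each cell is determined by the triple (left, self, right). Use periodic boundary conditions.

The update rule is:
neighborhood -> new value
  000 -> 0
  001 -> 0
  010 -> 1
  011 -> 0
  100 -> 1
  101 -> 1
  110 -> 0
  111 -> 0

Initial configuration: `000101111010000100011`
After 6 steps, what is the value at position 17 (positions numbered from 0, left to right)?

0

100110000111000110000
110001000000100001000
001001100000110001100
001100010000001000010
000010011000001100011
100011000100000010000
position 17 holds 0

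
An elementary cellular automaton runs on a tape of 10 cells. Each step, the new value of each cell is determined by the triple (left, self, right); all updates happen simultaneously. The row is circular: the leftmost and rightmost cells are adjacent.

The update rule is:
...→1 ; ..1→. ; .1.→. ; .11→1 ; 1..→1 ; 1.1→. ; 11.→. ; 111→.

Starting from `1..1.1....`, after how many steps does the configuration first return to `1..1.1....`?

.1....111.
..111.1..1
1.1....1..
...111..1.
11.1..1..1
....1..1.1
111..1....
1..1..111.
.1..1.1...
..1....111
1..111.1..
.1.1....1.
....111..1
111.1..1..
1....1..1.
.111..1...
.1..1..111
..1..1.1..
1..1....11
.1..111.1.
..1.1....1
1....111..
.111.1..1.
.1....1..1
..111..1..
1.1..1..11
...1..1.1.
11..1....1
..1..111.1
1..1.1....

30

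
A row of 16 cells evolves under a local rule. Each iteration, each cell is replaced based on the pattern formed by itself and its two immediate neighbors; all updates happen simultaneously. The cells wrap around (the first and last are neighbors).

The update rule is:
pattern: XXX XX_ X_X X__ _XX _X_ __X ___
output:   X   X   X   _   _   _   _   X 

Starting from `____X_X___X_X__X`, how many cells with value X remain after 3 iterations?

_XX__X__X__X____
__X__________XXX
____XXXXXXXX__XX
count of X: 10

10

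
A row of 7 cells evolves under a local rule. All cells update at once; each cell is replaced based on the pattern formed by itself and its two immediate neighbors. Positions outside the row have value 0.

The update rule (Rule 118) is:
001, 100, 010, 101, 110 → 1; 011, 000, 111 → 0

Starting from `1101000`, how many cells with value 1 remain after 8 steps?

0111100
1000110
1101011
0111101
1000111
1101001
0111111
1000001
count of 1: 2

2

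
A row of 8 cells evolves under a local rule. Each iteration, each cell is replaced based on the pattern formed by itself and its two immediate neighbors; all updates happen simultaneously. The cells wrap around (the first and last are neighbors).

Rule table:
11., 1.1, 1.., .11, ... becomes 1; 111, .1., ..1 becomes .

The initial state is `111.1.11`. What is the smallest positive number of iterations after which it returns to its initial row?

8

..11.11.
1.111111
111.....
1.11111.
.11...11
11111.11
....111.
111.1.11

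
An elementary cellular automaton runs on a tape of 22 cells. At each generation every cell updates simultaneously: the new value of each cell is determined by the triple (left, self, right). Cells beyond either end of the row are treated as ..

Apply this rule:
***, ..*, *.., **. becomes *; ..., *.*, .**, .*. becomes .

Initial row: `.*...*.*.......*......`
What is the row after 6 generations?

.*.*.*.....*.....*...*

*.*.*...*.....*.*.....
.....*.*.*...*...*....
....*.....*.*.*.*.*...
...*.*...*.........*..
..*...*.*.*.......*.*.
.*.*.*.....*.....*...*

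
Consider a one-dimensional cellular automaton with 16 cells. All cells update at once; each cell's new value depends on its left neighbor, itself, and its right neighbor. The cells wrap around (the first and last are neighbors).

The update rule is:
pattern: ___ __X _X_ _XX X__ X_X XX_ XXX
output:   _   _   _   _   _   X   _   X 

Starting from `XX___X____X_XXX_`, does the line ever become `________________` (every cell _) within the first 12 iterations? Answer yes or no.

iteration 1: ___________X_X_X
iteration 2: ____________X_X_
iteration 3: _____________X__
iteration 4: ________________
all cells are _ at iteration 4

yes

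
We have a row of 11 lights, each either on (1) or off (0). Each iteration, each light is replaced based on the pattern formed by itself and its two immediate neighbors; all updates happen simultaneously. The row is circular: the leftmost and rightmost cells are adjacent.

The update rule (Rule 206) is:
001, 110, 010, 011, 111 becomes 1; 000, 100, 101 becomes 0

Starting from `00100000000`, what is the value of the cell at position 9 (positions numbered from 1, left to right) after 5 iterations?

1

01100000000
11100000000
11100000001
11100000011
11100000111
position 9 holds 1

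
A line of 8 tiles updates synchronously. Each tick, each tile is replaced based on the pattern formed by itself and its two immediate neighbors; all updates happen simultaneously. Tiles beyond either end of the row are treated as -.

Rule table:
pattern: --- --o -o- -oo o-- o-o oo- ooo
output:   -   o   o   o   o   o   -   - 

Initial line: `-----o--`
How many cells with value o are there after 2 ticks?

----ooo-
---oo--o
count of o: 3

3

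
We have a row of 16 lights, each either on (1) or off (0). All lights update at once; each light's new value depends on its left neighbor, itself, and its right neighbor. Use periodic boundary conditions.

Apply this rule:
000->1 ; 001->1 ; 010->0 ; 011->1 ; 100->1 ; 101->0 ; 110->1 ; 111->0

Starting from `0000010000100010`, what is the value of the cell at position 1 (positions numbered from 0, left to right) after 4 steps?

0

1111101111011101
0000101001010101
1111000110000000
1001111111111111
position 1 holds 0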